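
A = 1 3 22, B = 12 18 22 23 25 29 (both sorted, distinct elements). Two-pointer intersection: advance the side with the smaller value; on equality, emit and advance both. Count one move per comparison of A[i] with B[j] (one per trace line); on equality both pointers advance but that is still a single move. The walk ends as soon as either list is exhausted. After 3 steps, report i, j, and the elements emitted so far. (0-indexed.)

i=0 j=0: 1<12, i++
i=1 j=0: 3<12, i++
i=2 j=0: 22>12, j++

i=2, j=1, emitted=[]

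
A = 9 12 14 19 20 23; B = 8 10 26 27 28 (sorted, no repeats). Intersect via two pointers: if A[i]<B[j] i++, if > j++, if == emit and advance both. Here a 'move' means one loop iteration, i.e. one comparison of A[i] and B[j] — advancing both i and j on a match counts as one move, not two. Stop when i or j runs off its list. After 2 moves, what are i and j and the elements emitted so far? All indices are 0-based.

i=0 j=0: 9>8, j++
i=0 j=1: 9<10, i++

i=1, j=1, emitted=[]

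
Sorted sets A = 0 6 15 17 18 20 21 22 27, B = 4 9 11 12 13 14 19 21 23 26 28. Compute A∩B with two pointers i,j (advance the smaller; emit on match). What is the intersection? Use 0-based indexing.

intersection = [21]

[i=0,j=0] 0<4 → i++
[i=1,j=0] 6>4 → j++
[i=1,j=1] 6<9 → i++
[i=2,j=1] 15>9 → j++
[i=2,j=2] 15>11 → j++
[i=2,j=3] 15>12 → j++
[i=2,j=4] 15>13 → j++
[i=2,j=5] 15>14 → j++
[i=2,j=6] 15<19 → i++
[i=3,j=6] 17<19 → i++
[i=4,j=6] 18<19 → i++
[i=5,j=6] 20>19 → j++
[i=5,j=7] 20<21 → i++
[i=6,j=7] 21==21 emit → i++,j++
[i=7,j=8] 22<23 → i++
[i=8,j=8] 27>23 → j++
[i=8,j=9] 27>26 → j++
[i=8,j=10] 27<28 → i++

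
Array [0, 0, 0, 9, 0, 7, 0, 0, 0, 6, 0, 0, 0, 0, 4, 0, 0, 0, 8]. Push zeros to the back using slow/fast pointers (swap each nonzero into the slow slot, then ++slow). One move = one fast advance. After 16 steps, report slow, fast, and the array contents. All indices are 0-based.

slow=4, fast=16, a=[9, 7, 6, 4, 0, 0, 0, 0, 0, 0, 0, 0, 0, 0, 0, 0, 0, 0, 8]

slow=0 fast=0: a[fast]=0, fast++
slow=0 fast=1: a[fast]=0, fast++
slow=0 fast=2: a[fast]=0, fast++
slow=0 fast=3: a[fast]=9≠0 swap→a[0]=9, slow++,fast++
slow=1 fast=4: a[fast]=0, fast++
slow=1 fast=5: a[fast]=7≠0 swap→a[1]=7, slow++,fast++
slow=2 fast=6: a[fast]=0, fast++
slow=2 fast=7: a[fast]=0, fast++
slow=2 fast=8: a[fast]=0, fast++
slow=2 fast=9: a[fast]=6≠0 swap→a[2]=6, slow++,fast++
slow=3 fast=10: a[fast]=0, fast++
slow=3 fast=11: a[fast]=0, fast++
slow=3 fast=12: a[fast]=0, fast++
slow=3 fast=13: a[fast]=0, fast++
slow=3 fast=14: a[fast]=4≠0 swap→a[3]=4, slow++,fast++
slow=4 fast=15: a[fast]=0, fast++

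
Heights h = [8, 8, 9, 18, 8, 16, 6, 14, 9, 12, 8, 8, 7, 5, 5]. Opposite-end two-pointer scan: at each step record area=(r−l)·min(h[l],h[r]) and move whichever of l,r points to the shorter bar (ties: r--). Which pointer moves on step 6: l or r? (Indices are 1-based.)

l

l=1 r=15: min(8,5)*14=70 best=70 *, r--
l=1 r=14: min(8,5)*13=65 best=70, r--
l=1 r=13: min(8,7)*12=84 best=84 *, r--
l=1 r=12: min(8,8)*11=88 best=88 *, r--
l=1 r=11: min(8,8)*10=80 best=88, r--
l=1 r=10: min(8,12)*9=72 best=88, l++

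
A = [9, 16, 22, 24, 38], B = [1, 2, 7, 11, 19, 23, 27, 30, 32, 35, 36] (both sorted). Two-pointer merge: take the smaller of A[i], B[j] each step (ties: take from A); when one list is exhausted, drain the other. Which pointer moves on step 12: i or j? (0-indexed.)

[i=0,j=0] A[i]=9>B[j]=1 take 1 → j++
[i=0,j=1] A[i]=9>B[j]=2 take 2 → j++
[i=0,j=2] A[i]=9>B[j]=7 take 7 → j++
[i=0,j=3] A[i]=9<=B[j]=11 take 9 → i++
[i=1,j=3] A[i]=16>B[j]=11 take 11 → j++
[i=1,j=4] A[i]=16<=B[j]=19 take 16 → i++
[i=2,j=4] A[i]=22>B[j]=19 take 19 → j++
[i=2,j=5] A[i]=22<=B[j]=23 take 22 → i++
[i=3,j=5] A[i]=24>B[j]=23 take 23 → j++
[i=3,j=6] A[i]=24<=B[j]=27 take 24 → i++
[i=4,j=6] A[i]=38>B[j]=27 take 27 → j++
[i=4,j=7] A[i]=38>B[j]=30 take 30 → j++

j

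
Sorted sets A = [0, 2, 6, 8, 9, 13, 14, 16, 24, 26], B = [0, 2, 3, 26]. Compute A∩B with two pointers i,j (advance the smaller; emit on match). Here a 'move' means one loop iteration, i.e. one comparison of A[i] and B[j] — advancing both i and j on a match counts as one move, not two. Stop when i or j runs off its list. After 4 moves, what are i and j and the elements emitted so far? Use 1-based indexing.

i=4, j=4, emitted=[0, 2]

i=1 j=1: 0==0 emit, i++,j++
i=2 j=2: 2==2 emit, i++,j++
i=3 j=3: 6>3, j++
i=3 j=4: 6<26, i++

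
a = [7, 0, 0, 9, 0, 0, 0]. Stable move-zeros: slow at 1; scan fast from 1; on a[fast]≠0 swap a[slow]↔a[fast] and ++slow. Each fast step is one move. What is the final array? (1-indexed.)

[7, 9, 0, 0, 0, 0, 0]

(s=1,f=1) a[fast]=7≠0 swap→a[1]=7 → slow++,fast++
(s=2,f=2) a[fast]=0 → fast++
(s=2,f=3) a[fast]=0 → fast++
(s=2,f=4) a[fast]=9≠0 swap→a[2]=9 → slow++,fast++
(s=3,f=5) a[fast]=0 → fast++
(s=3,f=6) a[fast]=0 → fast++
(s=3,f=7) a[fast]=0 → fast++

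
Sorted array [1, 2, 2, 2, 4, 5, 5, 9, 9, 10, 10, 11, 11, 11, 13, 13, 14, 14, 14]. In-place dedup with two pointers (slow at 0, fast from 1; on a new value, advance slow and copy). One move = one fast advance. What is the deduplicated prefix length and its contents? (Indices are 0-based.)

(s=0,f=1) a[fast]=2≠a[slow]=1 write a[1]=2 → slow++,fast++
(s=1,f=2) a[fast]=2=a[slow] dup → fast++
(s=1,f=3) a[fast]=2=a[slow] dup → fast++
(s=1,f=4) a[fast]=4≠a[slow]=2 write a[2]=4 → slow++,fast++
(s=2,f=5) a[fast]=5≠a[slow]=4 write a[3]=5 → slow++,fast++
(s=3,f=6) a[fast]=5=a[slow] dup → fast++
(s=3,f=7) a[fast]=9≠a[slow]=5 write a[4]=9 → slow++,fast++
(s=4,f=8) a[fast]=9=a[slow] dup → fast++
(s=4,f=9) a[fast]=10≠a[slow]=9 write a[5]=10 → slow++,fast++
(s=5,f=10) a[fast]=10=a[slow] dup → fast++
(s=5,f=11) a[fast]=11≠a[slow]=10 write a[6]=11 → slow++,fast++
(s=6,f=12) a[fast]=11=a[slow] dup → fast++
(s=6,f=13) a[fast]=11=a[slow] dup → fast++
(s=6,f=14) a[fast]=13≠a[slow]=11 write a[7]=13 → slow++,fast++
(s=7,f=15) a[fast]=13=a[slow] dup → fast++
(s=7,f=16) a[fast]=14≠a[slow]=13 write a[8]=14 → slow++,fast++
(s=8,f=17) a[fast]=14=a[slow] dup → fast++
(s=8,f=18) a[fast]=14=a[slow] dup → fast++

length 9; prefix = [1, 2, 4, 5, 9, 10, 11, 13, 14]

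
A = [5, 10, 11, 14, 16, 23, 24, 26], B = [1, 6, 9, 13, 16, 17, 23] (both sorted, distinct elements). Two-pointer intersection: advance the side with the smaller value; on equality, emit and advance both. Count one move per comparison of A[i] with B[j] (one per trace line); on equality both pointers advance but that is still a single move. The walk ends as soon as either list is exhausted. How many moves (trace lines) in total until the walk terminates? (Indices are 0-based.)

[i=0,j=0] 5>1 → j++
[i=0,j=1] 5<6 → i++
[i=1,j=1] 10>6 → j++
[i=1,j=2] 10>9 → j++
[i=1,j=3] 10<13 → i++
[i=2,j=3] 11<13 → i++
[i=3,j=3] 14>13 → j++
[i=3,j=4] 14<16 → i++
[i=4,j=4] 16==16 emit → i++,j++
[i=5,j=5] 23>17 → j++
[i=5,j=6] 23==23 emit → i++,j++

11 moves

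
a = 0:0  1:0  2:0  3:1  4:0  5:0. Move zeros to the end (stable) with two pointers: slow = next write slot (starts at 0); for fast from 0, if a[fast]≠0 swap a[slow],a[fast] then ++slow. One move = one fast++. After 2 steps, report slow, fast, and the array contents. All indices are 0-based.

slow=0, fast=2, a=[0, 0, 0, 1, 0, 0]

(s=0,f=0) a[fast]=0 → fast++
(s=0,f=1) a[fast]=0 → fast++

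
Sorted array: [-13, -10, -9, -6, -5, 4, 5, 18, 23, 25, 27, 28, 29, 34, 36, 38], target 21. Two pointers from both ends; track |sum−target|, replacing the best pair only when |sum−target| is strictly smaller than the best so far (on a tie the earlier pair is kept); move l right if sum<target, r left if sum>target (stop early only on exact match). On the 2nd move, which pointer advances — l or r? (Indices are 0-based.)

l=0 r=15: -13+38=25 d=4 *, r--
l=0 r=14: -13+36=23 d=2 *, r--

r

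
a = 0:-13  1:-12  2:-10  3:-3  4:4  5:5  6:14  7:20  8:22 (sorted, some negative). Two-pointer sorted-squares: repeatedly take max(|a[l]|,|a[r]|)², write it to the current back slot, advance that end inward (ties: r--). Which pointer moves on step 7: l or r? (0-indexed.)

l=0 r=8: |-13|<=|22| out[8]=484, r--
l=0 r=7: |-13|<=|20| out[7]=400, r--
l=0 r=6: |-13|<=|14| out[6]=196, r--
l=0 r=5: |-13|>|5| out[5]=169, l++
l=1 r=5: |-12|>|5| out[4]=144, l++
l=2 r=5: |-10|>|5| out[3]=100, l++
l=3 r=5: |-3|<=|5| out[2]=25, r--

r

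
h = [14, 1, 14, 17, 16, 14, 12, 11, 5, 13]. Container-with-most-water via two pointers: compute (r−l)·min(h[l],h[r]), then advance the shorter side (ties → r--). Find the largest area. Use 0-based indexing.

max area = 117

[0,9] min(14,13)*9=117 best=117 * → r--
[0,8] min(14,5)*8=40 best=117 → r--
[0,7] min(14,11)*7=77 best=117 → r--
[0,6] min(14,12)*6=72 best=117 → r--
[0,5] min(14,14)*5=70 best=117 → r--
[0,4] min(14,16)*4=56 best=117 → l++
[1,4] min(1,16)*3=3 best=117 → l++
[2,4] min(14,16)*2=28 best=117 → l++
[3,4] min(17,16)*1=16 best=117 → r--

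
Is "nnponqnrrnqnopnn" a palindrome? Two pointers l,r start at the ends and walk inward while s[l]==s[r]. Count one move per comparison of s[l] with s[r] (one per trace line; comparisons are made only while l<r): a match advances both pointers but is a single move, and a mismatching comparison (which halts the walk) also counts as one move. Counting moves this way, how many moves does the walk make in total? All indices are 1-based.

l=1 r=16: 'n'=='n', l++,r--
l=2 r=15: 'n'=='n', l++,r--
l=3 r=14: 'p'=='p', l++,r--
l=4 r=13: 'o'=='o', l++,r--
l=5 r=12: 'n'=='n', l++,r--
l=6 r=11: 'q'=='q', l++,r--
l=7 r=10: 'n'=='n', l++,r--
l=8 r=9: 'r'=='r', l++,r--

8 moves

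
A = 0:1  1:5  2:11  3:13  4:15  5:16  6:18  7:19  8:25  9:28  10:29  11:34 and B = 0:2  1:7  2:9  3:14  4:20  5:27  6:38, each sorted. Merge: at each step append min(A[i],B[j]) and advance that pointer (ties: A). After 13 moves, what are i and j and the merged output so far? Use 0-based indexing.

i=0 j=0: A[i]=1<=B[j]=2 take 1, i++
i=1 j=0: A[i]=5>B[j]=2 take 2, j++
i=1 j=1: A[i]=5<=B[j]=7 take 5, i++
i=2 j=1: A[i]=11>B[j]=7 take 7, j++
i=2 j=2: A[i]=11>B[j]=9 take 9, j++
i=2 j=3: A[i]=11<=B[j]=14 take 11, i++
i=3 j=3: A[i]=13<=B[j]=14 take 13, i++
i=4 j=3: A[i]=15>B[j]=14 take 14, j++
i=4 j=4: A[i]=15<=B[j]=20 take 15, i++
i=5 j=4: A[i]=16<=B[j]=20 take 16, i++
i=6 j=4: A[i]=18<=B[j]=20 take 18, i++
i=7 j=4: A[i]=19<=B[j]=20 take 19, i++
i=8 j=4: A[i]=25>B[j]=20 take 20, j++

i=8, j=5, merged so far=[1, 2, 5, 7, 9, 11, 13, 14, 15, 16, 18, 19, 20]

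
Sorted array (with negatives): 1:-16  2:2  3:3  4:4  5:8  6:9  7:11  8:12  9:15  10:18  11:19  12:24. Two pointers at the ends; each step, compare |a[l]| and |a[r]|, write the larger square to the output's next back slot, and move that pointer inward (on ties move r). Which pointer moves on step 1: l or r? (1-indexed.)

[1,12] |-16|<=|24| out[12]=576 → r--

r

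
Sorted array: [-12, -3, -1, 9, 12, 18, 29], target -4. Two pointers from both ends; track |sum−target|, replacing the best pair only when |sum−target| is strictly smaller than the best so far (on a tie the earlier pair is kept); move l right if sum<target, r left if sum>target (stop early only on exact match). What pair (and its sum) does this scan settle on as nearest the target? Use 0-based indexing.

pair (-3, -1) with sum -4 (|Δ|=0)

l=0 r=6: -12+29=17 d=21 *, r--
l=0 r=5: -12+18=6 d=10 *, r--
l=0 r=4: -12+12=0 d=4 *, r--
l=0 r=3: -12+9=-3 d=1 *, r--
l=0 r=2: -12+-1=-13 d=9, l++
l=1 r=2: -3+-1=-4 d=0 *, stop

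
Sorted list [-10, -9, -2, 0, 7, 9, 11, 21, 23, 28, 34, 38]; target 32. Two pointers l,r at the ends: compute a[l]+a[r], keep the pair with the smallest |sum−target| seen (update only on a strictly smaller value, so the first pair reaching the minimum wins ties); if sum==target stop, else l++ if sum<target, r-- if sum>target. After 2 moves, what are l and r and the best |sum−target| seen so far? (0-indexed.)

l=0 r=11: -10+38=28 d=4 *, l++
l=1 r=11: -9+38=29 d=3 *, l++

l=2, r=11, best |Δ|=3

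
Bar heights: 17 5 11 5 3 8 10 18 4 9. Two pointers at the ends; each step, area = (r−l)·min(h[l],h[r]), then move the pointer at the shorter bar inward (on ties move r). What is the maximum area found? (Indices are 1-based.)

max area = 119

[1,10] min(17,9)*9=81 best=81 * → r--
[1,9] min(17,4)*8=32 best=81 → r--
[1,8] min(17,18)*7=119 best=119 * → l++
[2,8] min(5,18)*6=30 best=119 → l++
[3,8] min(11,18)*5=55 best=119 → l++
[4,8] min(5,18)*4=20 best=119 → l++
[5,8] min(3,18)*3=9 best=119 → l++
[6,8] min(8,18)*2=16 best=119 → l++
[7,8] min(10,18)*1=10 best=119 → l++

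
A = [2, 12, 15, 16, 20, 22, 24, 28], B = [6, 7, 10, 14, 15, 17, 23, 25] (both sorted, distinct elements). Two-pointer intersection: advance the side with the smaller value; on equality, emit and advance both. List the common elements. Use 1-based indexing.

intersection = [15]

i=1 j=1: 2<6, i++
i=2 j=1: 12>6, j++
i=2 j=2: 12>7, j++
i=2 j=3: 12>10, j++
i=2 j=4: 12<14, i++
i=3 j=4: 15>14, j++
i=3 j=5: 15==15 emit, i++,j++
i=4 j=6: 16<17, i++
i=5 j=6: 20>17, j++
i=5 j=7: 20<23, i++
i=6 j=7: 22<23, i++
i=7 j=7: 24>23, j++
i=7 j=8: 24<25, i++
i=8 j=8: 28>25, j++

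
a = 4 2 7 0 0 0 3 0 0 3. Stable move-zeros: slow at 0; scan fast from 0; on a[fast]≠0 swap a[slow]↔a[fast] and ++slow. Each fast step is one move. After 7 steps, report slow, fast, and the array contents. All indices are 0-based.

slow=4, fast=7, a=[4, 2, 7, 3, 0, 0, 0, 0, 0, 3]

(s=0,f=0) a[fast]=4≠0 swap→a[0]=4 → slow++,fast++
(s=1,f=1) a[fast]=2≠0 swap→a[1]=2 → slow++,fast++
(s=2,f=2) a[fast]=7≠0 swap→a[2]=7 → slow++,fast++
(s=3,f=3) a[fast]=0 → fast++
(s=3,f=4) a[fast]=0 → fast++
(s=3,f=5) a[fast]=0 → fast++
(s=3,f=6) a[fast]=3≠0 swap→a[3]=3 → slow++,fast++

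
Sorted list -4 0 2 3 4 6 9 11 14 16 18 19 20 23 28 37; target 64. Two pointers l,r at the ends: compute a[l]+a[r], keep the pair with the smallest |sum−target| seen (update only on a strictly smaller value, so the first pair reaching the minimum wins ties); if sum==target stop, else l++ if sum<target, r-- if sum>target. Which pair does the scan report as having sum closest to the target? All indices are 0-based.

l=0 r=15: -4+37=33 d=31 *, l++
l=1 r=15: 0+37=37 d=27 *, l++
l=2 r=15: 2+37=39 d=25 *, l++
l=3 r=15: 3+37=40 d=24 *, l++
l=4 r=15: 4+37=41 d=23 *, l++
l=5 r=15: 6+37=43 d=21 *, l++
l=6 r=15: 9+37=46 d=18 *, l++
l=7 r=15: 11+37=48 d=16 *, l++
l=8 r=15: 14+37=51 d=13 *, l++
l=9 r=15: 16+37=53 d=11 *, l++
l=10 r=15: 18+37=55 d=9 *, l++
l=11 r=15: 19+37=56 d=8 *, l++
l=12 r=15: 20+37=57 d=7 *, l++
l=13 r=15: 23+37=60 d=4 *, l++
l=14 r=15: 28+37=65 d=1 *, r--

pair (28, 37) with sum 65 (|Δ|=1)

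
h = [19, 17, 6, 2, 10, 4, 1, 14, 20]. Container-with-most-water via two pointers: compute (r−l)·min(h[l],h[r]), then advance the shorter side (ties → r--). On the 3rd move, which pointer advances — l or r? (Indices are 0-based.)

l

l=0 r=8: min(19,20)*8=152 best=152 *, l++
l=1 r=8: min(17,20)*7=119 best=152, l++
l=2 r=8: min(6,20)*6=36 best=152, l++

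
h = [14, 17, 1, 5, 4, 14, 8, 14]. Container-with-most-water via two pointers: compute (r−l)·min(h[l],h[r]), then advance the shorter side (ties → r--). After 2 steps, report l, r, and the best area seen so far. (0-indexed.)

[0,7] min(14,14)*7=98 best=98 * → r--
[0,6] min(14,8)*6=48 best=98 → r--

l=0, r=5, best area=98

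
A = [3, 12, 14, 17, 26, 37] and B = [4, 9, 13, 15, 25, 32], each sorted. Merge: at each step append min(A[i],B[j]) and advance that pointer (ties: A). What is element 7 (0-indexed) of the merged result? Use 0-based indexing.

i=0 j=0: A[i]=3<=B[j]=4 take 3, i++
i=1 j=0: A[i]=12>B[j]=4 take 4, j++
i=1 j=1: A[i]=12>B[j]=9 take 9, j++
i=1 j=2: A[i]=12<=B[j]=13 take 12, i++
i=2 j=2: A[i]=14>B[j]=13 take 13, j++
i=2 j=3: A[i]=14<=B[j]=15 take 14, i++
i=3 j=3: A[i]=17>B[j]=15 take 15, j++
i=3 j=4: A[i]=17<=B[j]=25 take 17, i++
i=4 j=4: A[i]=26>B[j]=25 take 25, j++
i=4 j=5: A[i]=26<=B[j]=32 take 26, i++
i=5 j=5: A[i]=37>B[j]=32 take 32, j++
i=5 j=6: B done, take A[i]=37, i++

merged[7] = 17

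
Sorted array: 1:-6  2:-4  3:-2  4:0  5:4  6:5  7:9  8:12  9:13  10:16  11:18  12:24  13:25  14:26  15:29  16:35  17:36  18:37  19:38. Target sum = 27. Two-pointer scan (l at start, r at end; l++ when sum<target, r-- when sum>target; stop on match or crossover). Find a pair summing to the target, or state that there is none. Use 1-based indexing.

(-2, 29)

[1,19] -6+38=32 >27 → r--
[1,18] -6+37=31 >27 → r--
[1,17] -6+36=30 >27 → r--
[1,16] -6+35=29 >27 → r--
[1,15] -6+29=23 <27 → l++
[2,15] -4+29=25 <27 → l++
[3,15] -2+29=27 → found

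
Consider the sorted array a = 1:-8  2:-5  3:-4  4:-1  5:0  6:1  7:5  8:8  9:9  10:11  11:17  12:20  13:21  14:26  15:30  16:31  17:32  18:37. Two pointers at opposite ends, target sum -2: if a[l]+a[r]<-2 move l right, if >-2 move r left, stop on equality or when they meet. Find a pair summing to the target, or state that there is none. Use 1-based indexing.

no pair

[1,18] -8+37=29 >-2 → r--
[1,17] -8+32=24 >-2 → r--
[1,16] -8+31=23 >-2 → r--
[1,15] -8+30=22 >-2 → r--
[1,14] -8+26=18 >-2 → r--
[1,13] -8+21=13 >-2 → r--
[1,12] -8+20=12 >-2 → r--
[1,11] -8+17=9 >-2 → r--
[1,10] -8+11=3 >-2 → r--
[1,9] -8+9=1 >-2 → r--
[1,8] -8+8=0 >-2 → r--
[1,7] -8+5=-3 <-2 → l++
[2,7] -5+5=0 >-2 → r--
[2,6] -5+1=-4 <-2 → l++
[3,6] -4+1=-3 <-2 → l++
[4,6] -1+1=0 >-2 → r--
[4,5] -1+0=-1 >-2 → r--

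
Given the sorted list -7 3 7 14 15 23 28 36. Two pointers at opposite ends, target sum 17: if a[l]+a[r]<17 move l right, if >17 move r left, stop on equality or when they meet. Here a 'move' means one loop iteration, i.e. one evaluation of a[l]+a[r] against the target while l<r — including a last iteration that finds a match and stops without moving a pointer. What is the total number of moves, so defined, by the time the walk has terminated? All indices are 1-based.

6 moves

l=1 r=8: -7+36=29 >17, r--
l=1 r=7: -7+28=21 >17, r--
l=1 r=6: -7+23=16 <17, l++
l=2 r=6: 3+23=26 >17, r--
l=2 r=5: 3+15=18 >17, r--
l=2 r=4: 3+14=17, found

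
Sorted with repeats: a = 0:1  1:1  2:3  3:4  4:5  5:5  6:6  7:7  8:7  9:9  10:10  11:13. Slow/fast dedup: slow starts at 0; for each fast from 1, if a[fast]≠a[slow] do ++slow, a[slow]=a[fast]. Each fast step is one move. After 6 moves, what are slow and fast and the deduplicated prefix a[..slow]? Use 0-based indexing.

slow=4, fast=7, prefix=[1, 3, 4, 5, 6]

(s=0,f=1) a[fast]=1=a[slow] dup → fast++
(s=0,f=2) a[fast]=3≠a[slow]=1 write a[1]=3 → slow++,fast++
(s=1,f=3) a[fast]=4≠a[slow]=3 write a[2]=4 → slow++,fast++
(s=2,f=4) a[fast]=5≠a[slow]=4 write a[3]=5 → slow++,fast++
(s=3,f=5) a[fast]=5=a[slow] dup → fast++
(s=3,f=6) a[fast]=6≠a[slow]=5 write a[4]=6 → slow++,fast++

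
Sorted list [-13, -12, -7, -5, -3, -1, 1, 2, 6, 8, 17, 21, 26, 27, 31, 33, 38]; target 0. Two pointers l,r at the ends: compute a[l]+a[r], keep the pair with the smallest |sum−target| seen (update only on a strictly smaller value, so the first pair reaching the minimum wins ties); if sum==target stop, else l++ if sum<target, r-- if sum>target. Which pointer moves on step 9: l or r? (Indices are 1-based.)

l

l=1 r=17: -13+38=25 d=25 *, r--
l=1 r=16: -13+33=20 d=20 *, r--
l=1 r=15: -13+31=18 d=18 *, r--
l=1 r=14: -13+27=14 d=14 *, r--
l=1 r=13: -13+26=13 d=13 *, r--
l=1 r=12: -13+21=8 d=8 *, r--
l=1 r=11: -13+17=4 d=4 *, r--
l=1 r=10: -13+8=-5 d=5, l++
l=2 r=10: -12+8=-4 d=4, l++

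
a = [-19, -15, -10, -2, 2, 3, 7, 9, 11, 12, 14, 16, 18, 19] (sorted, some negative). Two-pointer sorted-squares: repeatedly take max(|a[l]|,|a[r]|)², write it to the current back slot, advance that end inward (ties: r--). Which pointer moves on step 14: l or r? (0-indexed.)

l=0 r=13: |-19|<=|19| out[13]=361, r--
l=0 r=12: |-19|>|18| out[12]=361, l++
l=1 r=12: |-15|<=|18| out[11]=324, r--
l=1 r=11: |-15|<=|16| out[10]=256, r--
l=1 r=10: |-15|>|14| out[9]=225, l++
l=2 r=10: |-10|<=|14| out[8]=196, r--
l=2 r=9: |-10|<=|12| out[7]=144, r--
l=2 r=8: |-10|<=|11| out[6]=121, r--
l=2 r=7: |-10|>|9| out[5]=100, l++
l=3 r=7: |-2|<=|9| out[4]=81, r--
l=3 r=6: |-2|<=|7| out[3]=49, r--
l=3 r=5: |-2|<=|3| out[2]=9, r--
l=3 r=4: |-2|<=|2| out[1]=4, r--
l=3 r=3: |-2|<=|-2| out[0]=4, r--

r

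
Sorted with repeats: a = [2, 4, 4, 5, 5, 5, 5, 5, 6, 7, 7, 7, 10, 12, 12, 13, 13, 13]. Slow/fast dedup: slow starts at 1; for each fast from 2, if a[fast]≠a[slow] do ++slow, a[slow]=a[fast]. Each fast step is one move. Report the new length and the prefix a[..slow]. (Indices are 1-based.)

(s=1,f=2) a[fast]=4≠a[slow]=2 write a[2]=4 → slow++,fast++
(s=2,f=3) a[fast]=4=a[slow] dup → fast++
(s=2,f=4) a[fast]=5≠a[slow]=4 write a[3]=5 → slow++,fast++
(s=3,f=5) a[fast]=5=a[slow] dup → fast++
(s=3,f=6) a[fast]=5=a[slow] dup → fast++
(s=3,f=7) a[fast]=5=a[slow] dup → fast++
(s=3,f=8) a[fast]=5=a[slow] dup → fast++
(s=3,f=9) a[fast]=6≠a[slow]=5 write a[4]=6 → slow++,fast++
(s=4,f=10) a[fast]=7≠a[slow]=6 write a[5]=7 → slow++,fast++
(s=5,f=11) a[fast]=7=a[slow] dup → fast++
(s=5,f=12) a[fast]=7=a[slow] dup → fast++
(s=5,f=13) a[fast]=10≠a[slow]=7 write a[6]=10 → slow++,fast++
(s=6,f=14) a[fast]=12≠a[slow]=10 write a[7]=12 → slow++,fast++
(s=7,f=15) a[fast]=12=a[slow] dup → fast++
(s=7,f=16) a[fast]=13≠a[slow]=12 write a[8]=13 → slow++,fast++
(s=8,f=17) a[fast]=13=a[slow] dup → fast++
(s=8,f=18) a[fast]=13=a[slow] dup → fast++

length 8; prefix = [2, 4, 5, 6, 7, 10, 12, 13]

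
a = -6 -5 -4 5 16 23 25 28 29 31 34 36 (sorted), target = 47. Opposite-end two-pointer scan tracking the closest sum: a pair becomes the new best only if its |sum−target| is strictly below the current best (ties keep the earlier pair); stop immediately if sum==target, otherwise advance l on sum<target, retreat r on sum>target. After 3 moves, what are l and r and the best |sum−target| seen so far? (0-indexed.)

l=3, r=11, best |Δ|=15

l=0 r=11: -6+36=30 d=17 *, l++
l=1 r=11: -5+36=31 d=16 *, l++
l=2 r=11: -4+36=32 d=15 *, l++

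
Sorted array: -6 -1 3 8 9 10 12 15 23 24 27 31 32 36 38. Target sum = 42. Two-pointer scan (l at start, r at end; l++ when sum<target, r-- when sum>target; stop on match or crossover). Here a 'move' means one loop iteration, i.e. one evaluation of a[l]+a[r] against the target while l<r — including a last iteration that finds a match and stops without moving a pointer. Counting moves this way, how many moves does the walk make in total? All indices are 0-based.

8 moves

[0,14] -6+38=32 <42 → l++
[1,14] -1+38=37 <42 → l++
[2,14] 3+38=41 <42 → l++
[3,14] 8+38=46 >42 → r--
[3,13] 8+36=44 >42 → r--
[3,12] 8+32=40 <42 → l++
[4,12] 9+32=41 <42 → l++
[5,12] 10+32=42 → found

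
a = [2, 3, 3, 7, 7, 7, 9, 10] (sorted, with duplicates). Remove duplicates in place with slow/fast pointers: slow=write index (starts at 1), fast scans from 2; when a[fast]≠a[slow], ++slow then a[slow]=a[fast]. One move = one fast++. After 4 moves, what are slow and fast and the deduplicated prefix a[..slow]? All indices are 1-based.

slow=3, fast=6, prefix=[2, 3, 7]

slow=1 fast=2: a[fast]=3≠a[slow]=2 write a[2]=3, slow++,fast++
slow=2 fast=3: a[fast]=3=a[slow] dup, fast++
slow=2 fast=4: a[fast]=7≠a[slow]=3 write a[3]=7, slow++,fast++
slow=3 fast=5: a[fast]=7=a[slow] dup, fast++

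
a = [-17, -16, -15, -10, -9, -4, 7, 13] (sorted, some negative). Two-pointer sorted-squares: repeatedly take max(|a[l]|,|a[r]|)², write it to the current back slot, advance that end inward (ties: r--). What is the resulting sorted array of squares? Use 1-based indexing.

[1,8] |-17|>|13| out[8]=289 → l++
[2,8] |-16|>|13| out[7]=256 → l++
[3,8] |-15|>|13| out[6]=225 → l++
[4,8] |-10|<=|13| out[5]=169 → r--
[4,7] |-10|>|7| out[4]=100 → l++
[5,7] |-9|>|7| out[3]=81 → l++
[6,7] |-4|<=|7| out[2]=49 → r--
[6,6] |-4|<=|-4| out[1]=16 → r--

[16, 49, 81, 100, 169, 225, 256, 289]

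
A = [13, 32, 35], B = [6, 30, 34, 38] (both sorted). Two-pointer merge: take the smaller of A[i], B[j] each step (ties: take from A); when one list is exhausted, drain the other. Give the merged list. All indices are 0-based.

[i=0,j=0] A[i]=13>B[j]=6 take 6 → j++
[i=0,j=1] A[i]=13<=B[j]=30 take 13 → i++
[i=1,j=1] A[i]=32>B[j]=30 take 30 → j++
[i=1,j=2] A[i]=32<=B[j]=34 take 32 → i++
[i=2,j=2] A[i]=35>B[j]=34 take 34 → j++
[i=2,j=3] A[i]=35<=B[j]=38 take 35 → i++
[i=3,j=3] A done, take B[j]=38 → j++

[6, 13, 30, 32, 34, 35, 38]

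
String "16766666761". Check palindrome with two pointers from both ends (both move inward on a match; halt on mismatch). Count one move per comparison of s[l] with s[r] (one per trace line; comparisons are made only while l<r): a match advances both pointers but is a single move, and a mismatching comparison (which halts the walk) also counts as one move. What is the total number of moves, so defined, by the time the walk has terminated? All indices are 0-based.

5 moves

l=0 r=10: '1'=='1', l++,r--
l=1 r=9: '6'=='6', l++,r--
l=2 r=8: '7'=='7', l++,r--
l=3 r=7: '6'=='6', l++,r--
l=4 r=6: '6'=='6', l++,r--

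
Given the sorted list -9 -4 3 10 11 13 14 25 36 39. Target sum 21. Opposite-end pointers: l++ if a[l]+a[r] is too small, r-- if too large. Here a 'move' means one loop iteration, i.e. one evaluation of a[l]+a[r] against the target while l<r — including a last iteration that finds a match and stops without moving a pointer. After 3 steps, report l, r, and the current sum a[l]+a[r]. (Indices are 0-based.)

l=0 r=9: -9+39=30 >21, r--
l=0 r=8: -9+36=27 >21, r--
l=0 r=7: -9+25=16 <21, l++

l=1, r=7, sum=21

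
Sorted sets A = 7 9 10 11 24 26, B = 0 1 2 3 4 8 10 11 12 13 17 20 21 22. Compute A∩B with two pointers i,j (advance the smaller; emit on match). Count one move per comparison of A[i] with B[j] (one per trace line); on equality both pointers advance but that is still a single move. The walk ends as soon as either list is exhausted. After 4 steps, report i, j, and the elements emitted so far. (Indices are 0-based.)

i=0 j=0: 7>0, j++
i=0 j=1: 7>1, j++
i=0 j=2: 7>2, j++
i=0 j=3: 7>3, j++

i=0, j=4, emitted=[]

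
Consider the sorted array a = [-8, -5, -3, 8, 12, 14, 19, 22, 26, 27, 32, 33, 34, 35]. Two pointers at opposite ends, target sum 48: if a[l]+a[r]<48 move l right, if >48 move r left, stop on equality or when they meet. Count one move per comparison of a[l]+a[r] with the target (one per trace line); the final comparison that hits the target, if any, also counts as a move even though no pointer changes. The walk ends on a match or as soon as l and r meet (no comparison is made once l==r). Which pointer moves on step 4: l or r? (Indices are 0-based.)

l

l=0 r=13: -8+35=27 <48, l++
l=1 r=13: -5+35=30 <48, l++
l=2 r=13: -3+35=32 <48, l++
l=3 r=13: 8+35=43 <48, l++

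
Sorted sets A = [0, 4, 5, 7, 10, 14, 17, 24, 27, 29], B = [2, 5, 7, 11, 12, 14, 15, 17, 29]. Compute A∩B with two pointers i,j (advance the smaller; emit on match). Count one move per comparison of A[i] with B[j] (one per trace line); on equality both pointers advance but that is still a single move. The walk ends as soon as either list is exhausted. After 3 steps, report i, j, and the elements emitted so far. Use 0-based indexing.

i=0 j=0: 0<2, i++
i=1 j=0: 4>2, j++
i=1 j=1: 4<5, i++

i=2, j=1, emitted=[]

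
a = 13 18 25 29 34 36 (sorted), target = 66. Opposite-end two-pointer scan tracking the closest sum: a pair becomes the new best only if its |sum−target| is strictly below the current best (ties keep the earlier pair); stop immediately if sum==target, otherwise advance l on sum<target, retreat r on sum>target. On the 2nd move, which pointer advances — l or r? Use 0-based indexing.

l

[0,5] 13+36=49 d=17 * → l++
[1,5] 18+36=54 d=12 * → l++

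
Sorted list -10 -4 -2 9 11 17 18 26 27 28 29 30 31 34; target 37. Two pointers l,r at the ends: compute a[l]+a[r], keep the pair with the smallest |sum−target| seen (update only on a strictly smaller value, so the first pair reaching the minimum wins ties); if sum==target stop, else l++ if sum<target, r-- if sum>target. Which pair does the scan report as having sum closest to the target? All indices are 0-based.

pair (9, 28) with sum 37 (|Δ|=0)

l=0 r=13: -10+34=24 d=13 *, l++
l=1 r=13: -4+34=30 d=7 *, l++
l=2 r=13: -2+34=32 d=5 *, l++
l=3 r=13: 9+34=43 d=6, r--
l=3 r=12: 9+31=40 d=3 *, r--
l=3 r=11: 9+30=39 d=2 *, r--
l=3 r=10: 9+29=38 d=1 *, r--
l=3 r=9: 9+28=37 d=0 *, stop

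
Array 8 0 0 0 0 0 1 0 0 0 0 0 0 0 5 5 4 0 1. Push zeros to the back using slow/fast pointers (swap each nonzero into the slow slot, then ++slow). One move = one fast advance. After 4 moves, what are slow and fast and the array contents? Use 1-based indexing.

(s=1,f=1) a[fast]=8≠0 swap→a[1]=8 → slow++,fast++
(s=2,f=2) a[fast]=0 → fast++
(s=2,f=3) a[fast]=0 → fast++
(s=2,f=4) a[fast]=0 → fast++

slow=2, fast=5, a=[8, 0, 0, 0, 0, 0, 1, 0, 0, 0, 0, 0, 0, 0, 5, 5, 4, 0, 1]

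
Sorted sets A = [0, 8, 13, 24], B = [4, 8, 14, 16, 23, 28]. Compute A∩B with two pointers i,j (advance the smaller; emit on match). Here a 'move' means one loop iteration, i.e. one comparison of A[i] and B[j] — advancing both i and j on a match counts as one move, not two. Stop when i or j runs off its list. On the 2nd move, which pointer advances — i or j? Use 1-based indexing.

[i=1,j=1] 0<4 → i++
[i=2,j=1] 8>4 → j++

j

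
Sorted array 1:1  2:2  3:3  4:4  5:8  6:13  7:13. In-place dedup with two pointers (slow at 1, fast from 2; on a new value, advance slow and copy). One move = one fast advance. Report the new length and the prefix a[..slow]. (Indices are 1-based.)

length 6; prefix = [1, 2, 3, 4, 8, 13]

(s=1,f=2) a[fast]=2≠a[slow]=1 write a[2]=2 → slow++,fast++
(s=2,f=3) a[fast]=3≠a[slow]=2 write a[3]=3 → slow++,fast++
(s=3,f=4) a[fast]=4≠a[slow]=3 write a[4]=4 → slow++,fast++
(s=4,f=5) a[fast]=8≠a[slow]=4 write a[5]=8 → slow++,fast++
(s=5,f=6) a[fast]=13≠a[slow]=8 write a[6]=13 → slow++,fast++
(s=6,f=7) a[fast]=13=a[slow] dup → fast++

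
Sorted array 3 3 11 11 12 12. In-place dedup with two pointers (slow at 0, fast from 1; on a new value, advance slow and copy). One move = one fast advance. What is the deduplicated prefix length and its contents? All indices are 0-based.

length 3; prefix = [3, 11, 12]

slow=0 fast=1: a[fast]=3=a[slow] dup, fast++
slow=0 fast=2: a[fast]=11≠a[slow]=3 write a[1]=11, slow++,fast++
slow=1 fast=3: a[fast]=11=a[slow] dup, fast++
slow=1 fast=4: a[fast]=12≠a[slow]=11 write a[2]=12, slow++,fast++
slow=2 fast=5: a[fast]=12=a[slow] dup, fast++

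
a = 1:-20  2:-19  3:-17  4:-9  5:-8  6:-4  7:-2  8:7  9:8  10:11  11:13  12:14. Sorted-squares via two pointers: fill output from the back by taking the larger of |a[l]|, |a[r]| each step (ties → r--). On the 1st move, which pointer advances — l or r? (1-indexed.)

l=1 r=12: |-20|>|14| out[12]=400, l++

l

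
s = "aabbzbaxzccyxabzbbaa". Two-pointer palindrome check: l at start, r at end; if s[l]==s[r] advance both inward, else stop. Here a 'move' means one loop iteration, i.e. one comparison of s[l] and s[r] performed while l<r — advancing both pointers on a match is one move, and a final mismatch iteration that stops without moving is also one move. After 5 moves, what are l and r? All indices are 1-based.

l=6, r=15

[1,20] 'a'=='a' → l++,r--
[2,19] 'a'=='a' → l++,r--
[3,18] 'b'=='b' → l++,r--
[4,17] 'b'=='b' → l++,r--
[5,16] 'z'=='z' → l++,r--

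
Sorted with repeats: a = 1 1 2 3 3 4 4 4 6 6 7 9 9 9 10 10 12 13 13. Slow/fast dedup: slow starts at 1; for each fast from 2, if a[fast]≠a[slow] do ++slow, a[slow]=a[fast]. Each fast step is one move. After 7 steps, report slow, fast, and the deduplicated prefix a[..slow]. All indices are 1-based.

slow=1 fast=2: a[fast]=1=a[slow] dup, fast++
slow=1 fast=3: a[fast]=2≠a[slow]=1 write a[2]=2, slow++,fast++
slow=2 fast=4: a[fast]=3≠a[slow]=2 write a[3]=3, slow++,fast++
slow=3 fast=5: a[fast]=3=a[slow] dup, fast++
slow=3 fast=6: a[fast]=4≠a[slow]=3 write a[4]=4, slow++,fast++
slow=4 fast=7: a[fast]=4=a[slow] dup, fast++
slow=4 fast=8: a[fast]=4=a[slow] dup, fast++

slow=4, fast=9, prefix=[1, 2, 3, 4]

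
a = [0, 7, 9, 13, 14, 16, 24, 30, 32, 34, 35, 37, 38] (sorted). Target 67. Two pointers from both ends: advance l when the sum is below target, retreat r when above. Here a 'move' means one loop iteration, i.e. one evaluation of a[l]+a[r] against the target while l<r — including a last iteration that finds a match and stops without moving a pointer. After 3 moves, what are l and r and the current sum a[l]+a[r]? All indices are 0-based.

l=3, r=12, sum=51

[0,12] 0+38=38 <67 → l++
[1,12] 7+38=45 <67 → l++
[2,12] 9+38=47 <67 → l++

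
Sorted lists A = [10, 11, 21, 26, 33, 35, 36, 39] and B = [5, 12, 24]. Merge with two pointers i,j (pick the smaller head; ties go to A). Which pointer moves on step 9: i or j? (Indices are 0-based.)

i

[i=0,j=0] A[i]=10>B[j]=5 take 5 → j++
[i=0,j=1] A[i]=10<=B[j]=12 take 10 → i++
[i=1,j=1] A[i]=11<=B[j]=12 take 11 → i++
[i=2,j=1] A[i]=21>B[j]=12 take 12 → j++
[i=2,j=2] A[i]=21<=B[j]=24 take 21 → i++
[i=3,j=2] A[i]=26>B[j]=24 take 24 → j++
[i=3,j=3] B done, take A[i]=26 → i++
[i=4,j=3] B done, take A[i]=33 → i++
[i=5,j=3] B done, take A[i]=35 → i++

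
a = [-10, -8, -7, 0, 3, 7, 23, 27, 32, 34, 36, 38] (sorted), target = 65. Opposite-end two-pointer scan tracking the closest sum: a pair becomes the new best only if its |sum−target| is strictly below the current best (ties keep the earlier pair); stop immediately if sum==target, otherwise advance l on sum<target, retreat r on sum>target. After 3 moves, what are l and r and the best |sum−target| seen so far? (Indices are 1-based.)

l=4, r=12, best |Δ|=34

[1,12] -10+38=28 d=37 * → l++
[2,12] -8+38=30 d=35 * → l++
[3,12] -7+38=31 d=34 * → l++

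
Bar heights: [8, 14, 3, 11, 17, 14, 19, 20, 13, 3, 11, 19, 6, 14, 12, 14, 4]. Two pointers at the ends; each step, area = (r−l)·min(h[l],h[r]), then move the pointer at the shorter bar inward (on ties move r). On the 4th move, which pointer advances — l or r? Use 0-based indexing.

r

[0,16] min(8,4)*16=64 best=64 * → r--
[0,15] min(8,14)*15=120 best=120 * → l++
[1,15] min(14,14)*14=196 best=196 * → r--
[1,14] min(14,12)*13=156 best=196 → r--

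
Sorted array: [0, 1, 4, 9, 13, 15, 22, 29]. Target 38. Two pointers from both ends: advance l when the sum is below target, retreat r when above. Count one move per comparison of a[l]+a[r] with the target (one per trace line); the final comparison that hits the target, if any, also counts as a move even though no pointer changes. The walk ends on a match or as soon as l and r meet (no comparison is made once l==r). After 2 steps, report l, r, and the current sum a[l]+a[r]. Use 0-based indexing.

l=0 r=7: 0+29=29 <38, l++
l=1 r=7: 1+29=30 <38, l++

l=2, r=7, sum=33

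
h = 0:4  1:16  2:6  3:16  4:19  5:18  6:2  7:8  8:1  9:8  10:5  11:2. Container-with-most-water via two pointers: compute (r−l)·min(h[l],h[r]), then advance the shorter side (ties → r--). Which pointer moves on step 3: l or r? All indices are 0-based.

r

[0,11] min(4,2)*11=22 best=22 * → r--
[0,10] min(4,5)*10=40 best=40 * → l++
[1,10] min(16,5)*9=45 best=45 * → r--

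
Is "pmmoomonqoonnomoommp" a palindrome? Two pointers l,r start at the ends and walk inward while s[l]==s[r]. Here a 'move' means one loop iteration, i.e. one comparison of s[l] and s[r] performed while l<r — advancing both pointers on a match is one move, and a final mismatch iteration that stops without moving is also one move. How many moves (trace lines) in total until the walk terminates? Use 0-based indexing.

[0,19] 'p'=='p' → l++,r--
[1,18] 'm'=='m' → l++,r--
[2,17] 'm'=='m' → l++,r--
[3,16] 'o'=='o' → l++,r--
[4,15] 'o'=='o' → l++,r--
[5,14] 'm'=='m' → l++,r--
[6,13] 'o'=='o' → l++,r--
[7,12] 'n'=='n' → l++,r--
[8,11] 'q'!='n' → stop

9 moves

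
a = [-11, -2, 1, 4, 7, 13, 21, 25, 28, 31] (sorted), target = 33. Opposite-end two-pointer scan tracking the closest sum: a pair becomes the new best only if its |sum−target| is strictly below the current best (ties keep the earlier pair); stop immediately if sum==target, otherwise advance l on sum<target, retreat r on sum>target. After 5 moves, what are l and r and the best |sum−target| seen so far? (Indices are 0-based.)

[0,9] -11+31=20 d=13 * → l++
[1,9] -2+31=29 d=4 * → l++
[2,9] 1+31=32 d=1 * → l++
[3,9] 4+31=35 d=2 → r--
[3,8] 4+28=32 d=1 → l++

l=4, r=8, best |Δ|=1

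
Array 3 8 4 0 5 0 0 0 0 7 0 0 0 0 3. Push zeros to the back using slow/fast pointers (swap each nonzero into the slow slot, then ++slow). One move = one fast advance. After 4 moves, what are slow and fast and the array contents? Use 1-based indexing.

(s=1,f=1) a[fast]=3≠0 swap→a[1]=3 → slow++,fast++
(s=2,f=2) a[fast]=8≠0 swap→a[2]=8 → slow++,fast++
(s=3,f=3) a[fast]=4≠0 swap→a[3]=4 → slow++,fast++
(s=4,f=4) a[fast]=0 → fast++

slow=4, fast=5, a=[3, 8, 4, 0, 5, 0, 0, 0, 0, 7, 0, 0, 0, 0, 3]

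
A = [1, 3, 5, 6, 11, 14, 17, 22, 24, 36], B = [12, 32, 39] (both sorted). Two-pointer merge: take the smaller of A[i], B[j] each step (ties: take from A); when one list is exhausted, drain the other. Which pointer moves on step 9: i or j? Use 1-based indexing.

i

[i=1,j=1] A[i]=1<=B[j]=12 take 1 → i++
[i=2,j=1] A[i]=3<=B[j]=12 take 3 → i++
[i=3,j=1] A[i]=5<=B[j]=12 take 5 → i++
[i=4,j=1] A[i]=6<=B[j]=12 take 6 → i++
[i=5,j=1] A[i]=11<=B[j]=12 take 11 → i++
[i=6,j=1] A[i]=14>B[j]=12 take 12 → j++
[i=6,j=2] A[i]=14<=B[j]=32 take 14 → i++
[i=7,j=2] A[i]=17<=B[j]=32 take 17 → i++
[i=8,j=2] A[i]=22<=B[j]=32 take 22 → i++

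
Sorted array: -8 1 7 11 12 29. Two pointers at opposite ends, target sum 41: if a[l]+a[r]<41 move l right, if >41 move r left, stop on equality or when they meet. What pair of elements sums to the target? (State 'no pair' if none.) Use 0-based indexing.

(12, 29)

[0,5] -8+29=21 <41 → l++
[1,5] 1+29=30 <41 → l++
[2,5] 7+29=36 <41 → l++
[3,5] 11+29=40 <41 → l++
[4,5] 12+29=41 → found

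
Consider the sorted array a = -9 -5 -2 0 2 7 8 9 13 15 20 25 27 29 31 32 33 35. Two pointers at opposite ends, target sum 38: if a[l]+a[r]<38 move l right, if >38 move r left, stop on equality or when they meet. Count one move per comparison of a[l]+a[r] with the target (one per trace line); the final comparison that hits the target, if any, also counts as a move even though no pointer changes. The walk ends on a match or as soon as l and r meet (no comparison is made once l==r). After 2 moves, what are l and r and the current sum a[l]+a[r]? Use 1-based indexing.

[1,18] -9+35=26 <38 → l++
[2,18] -5+35=30 <38 → l++

l=3, r=18, sum=33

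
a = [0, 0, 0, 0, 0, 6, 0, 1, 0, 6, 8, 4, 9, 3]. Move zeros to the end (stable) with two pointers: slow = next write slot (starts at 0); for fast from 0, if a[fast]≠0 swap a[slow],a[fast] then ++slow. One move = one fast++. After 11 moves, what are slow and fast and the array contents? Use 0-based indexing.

slow=0 fast=0: a[fast]=0, fast++
slow=0 fast=1: a[fast]=0, fast++
slow=0 fast=2: a[fast]=0, fast++
slow=0 fast=3: a[fast]=0, fast++
slow=0 fast=4: a[fast]=0, fast++
slow=0 fast=5: a[fast]=6≠0 swap→a[0]=6, slow++,fast++
slow=1 fast=6: a[fast]=0, fast++
slow=1 fast=7: a[fast]=1≠0 swap→a[1]=1, slow++,fast++
slow=2 fast=8: a[fast]=0, fast++
slow=2 fast=9: a[fast]=6≠0 swap→a[2]=6, slow++,fast++
slow=3 fast=10: a[fast]=8≠0 swap→a[3]=8, slow++,fast++

slow=4, fast=11, a=[6, 1, 6, 8, 0, 0, 0, 0, 0, 0, 0, 4, 9, 3]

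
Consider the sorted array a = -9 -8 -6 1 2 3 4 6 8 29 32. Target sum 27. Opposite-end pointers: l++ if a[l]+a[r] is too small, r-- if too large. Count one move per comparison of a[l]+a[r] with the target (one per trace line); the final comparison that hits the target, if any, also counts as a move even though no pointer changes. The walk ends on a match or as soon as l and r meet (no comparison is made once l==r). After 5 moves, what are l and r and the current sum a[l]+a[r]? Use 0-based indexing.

[0,10] -9+32=23 <27 → l++
[1,10] -8+32=24 <27 → l++
[2,10] -6+32=26 <27 → l++
[3,10] 1+32=33 >27 → r--
[3,9] 1+29=30 >27 → r--

l=3, r=8, sum=9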